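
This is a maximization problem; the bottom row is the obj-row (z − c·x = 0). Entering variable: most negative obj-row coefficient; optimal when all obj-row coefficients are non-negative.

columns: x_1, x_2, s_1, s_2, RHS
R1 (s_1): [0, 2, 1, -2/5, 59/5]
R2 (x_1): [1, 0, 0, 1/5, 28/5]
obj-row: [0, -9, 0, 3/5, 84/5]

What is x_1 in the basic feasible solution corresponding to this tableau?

x_1 is basic (row 2); its value is the RHS of that row, 28/5.

28/5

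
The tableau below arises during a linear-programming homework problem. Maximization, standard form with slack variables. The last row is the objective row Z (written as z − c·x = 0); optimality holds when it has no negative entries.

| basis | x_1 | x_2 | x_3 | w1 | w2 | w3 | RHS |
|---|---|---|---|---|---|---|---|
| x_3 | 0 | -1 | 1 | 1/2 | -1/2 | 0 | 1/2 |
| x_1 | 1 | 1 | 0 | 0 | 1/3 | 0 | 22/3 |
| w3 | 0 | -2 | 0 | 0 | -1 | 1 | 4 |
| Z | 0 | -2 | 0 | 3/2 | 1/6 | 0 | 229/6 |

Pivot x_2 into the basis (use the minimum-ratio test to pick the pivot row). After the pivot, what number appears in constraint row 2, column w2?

1/3

Ratio test on column x_2 — row 1: entry -1 ≤ 0; row 2: (22/3)/1 = 22/3; row 3: entry -2 ≤ 0. Minimum is 22/3 at row 2 (x_1 leaves); pivot element 1.
Divide row 2 by 1; eliminate column x_2 from the other rows.
In the new row 2, the w2 entry is the old entry divided by the pivot: (1/3)/1 = 1/3.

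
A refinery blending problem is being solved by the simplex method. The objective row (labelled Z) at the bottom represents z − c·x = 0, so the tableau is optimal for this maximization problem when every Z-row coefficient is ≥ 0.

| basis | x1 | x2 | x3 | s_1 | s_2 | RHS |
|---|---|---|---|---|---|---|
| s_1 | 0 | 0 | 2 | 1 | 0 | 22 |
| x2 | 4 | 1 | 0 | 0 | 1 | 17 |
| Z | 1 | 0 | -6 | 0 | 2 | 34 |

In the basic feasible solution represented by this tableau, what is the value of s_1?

s_1 is basic (row 1); its value is the RHS of that row, 22.

22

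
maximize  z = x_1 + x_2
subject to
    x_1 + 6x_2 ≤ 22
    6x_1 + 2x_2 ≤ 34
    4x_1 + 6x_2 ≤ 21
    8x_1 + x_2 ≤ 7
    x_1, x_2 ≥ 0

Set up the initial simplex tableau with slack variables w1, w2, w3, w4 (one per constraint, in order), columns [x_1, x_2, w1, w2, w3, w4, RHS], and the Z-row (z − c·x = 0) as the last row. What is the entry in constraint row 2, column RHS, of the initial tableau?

The RHS of constraint 2 is b_2 = 34.

34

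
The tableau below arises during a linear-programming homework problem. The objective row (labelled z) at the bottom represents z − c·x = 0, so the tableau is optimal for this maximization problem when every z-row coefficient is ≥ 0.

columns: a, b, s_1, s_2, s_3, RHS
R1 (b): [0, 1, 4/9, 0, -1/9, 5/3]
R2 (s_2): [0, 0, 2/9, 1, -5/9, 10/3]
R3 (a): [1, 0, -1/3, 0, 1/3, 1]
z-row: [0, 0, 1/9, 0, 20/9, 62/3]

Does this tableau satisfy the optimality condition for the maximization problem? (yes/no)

Every z-row coefficient is ≥ 0, so the tableau is optimal.

yes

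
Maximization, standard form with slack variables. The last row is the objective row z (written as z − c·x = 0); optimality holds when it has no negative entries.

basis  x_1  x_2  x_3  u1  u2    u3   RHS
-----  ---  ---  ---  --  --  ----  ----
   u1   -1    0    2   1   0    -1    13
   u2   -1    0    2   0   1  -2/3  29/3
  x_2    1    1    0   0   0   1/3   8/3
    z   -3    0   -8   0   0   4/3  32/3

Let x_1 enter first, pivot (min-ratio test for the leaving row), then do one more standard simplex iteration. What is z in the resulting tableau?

Ratio test on column x_1 — row 1: entry -1 ≤ 0; row 2: entry -1 ≤ 0; row 3: (8/3)/1 = 8/3. Minimum is 8/3 at row 3 (x_2 leaves); pivot element 1.
Pivot on row 3; the z-row RHS becomes 32/3 − (-3)·(8/3) = 56/3.
Next entering variable (most negative z-row entry -8): x_3.
Ratio test on column x_3 — row 1: (47/3)/2 = 47/6; row 2: (37/3)/2 = 37/6; row 3: entry 0 ≤ 0. Minimum is 37/6 at row 2 (u2 leaves); pivot element 2.
After the second pivot the z-row RHS is 56/3 − (-8)·(37/6) = 68.

68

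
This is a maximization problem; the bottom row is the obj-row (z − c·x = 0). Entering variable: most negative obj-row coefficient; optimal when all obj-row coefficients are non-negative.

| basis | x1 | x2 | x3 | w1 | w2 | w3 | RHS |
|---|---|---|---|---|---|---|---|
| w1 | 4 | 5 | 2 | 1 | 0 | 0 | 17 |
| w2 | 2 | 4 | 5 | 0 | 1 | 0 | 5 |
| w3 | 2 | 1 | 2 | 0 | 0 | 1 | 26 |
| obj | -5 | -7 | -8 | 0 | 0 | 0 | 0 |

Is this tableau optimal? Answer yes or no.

no

The obj-row has a negative entry -8 in column x3, so it is not optimal.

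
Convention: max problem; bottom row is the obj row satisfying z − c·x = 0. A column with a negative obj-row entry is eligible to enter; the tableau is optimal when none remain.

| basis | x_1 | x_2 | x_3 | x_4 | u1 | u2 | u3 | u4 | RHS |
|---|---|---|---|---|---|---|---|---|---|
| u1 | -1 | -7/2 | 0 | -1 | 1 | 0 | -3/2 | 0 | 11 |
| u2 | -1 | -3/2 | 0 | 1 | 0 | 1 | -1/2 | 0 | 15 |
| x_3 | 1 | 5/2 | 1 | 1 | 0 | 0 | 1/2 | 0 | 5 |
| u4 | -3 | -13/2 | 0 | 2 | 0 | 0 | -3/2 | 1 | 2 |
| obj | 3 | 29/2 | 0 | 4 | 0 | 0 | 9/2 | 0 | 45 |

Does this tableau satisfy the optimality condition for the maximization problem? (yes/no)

yes

Every obj-row coefficient is ≥ 0, so the tableau is optimal.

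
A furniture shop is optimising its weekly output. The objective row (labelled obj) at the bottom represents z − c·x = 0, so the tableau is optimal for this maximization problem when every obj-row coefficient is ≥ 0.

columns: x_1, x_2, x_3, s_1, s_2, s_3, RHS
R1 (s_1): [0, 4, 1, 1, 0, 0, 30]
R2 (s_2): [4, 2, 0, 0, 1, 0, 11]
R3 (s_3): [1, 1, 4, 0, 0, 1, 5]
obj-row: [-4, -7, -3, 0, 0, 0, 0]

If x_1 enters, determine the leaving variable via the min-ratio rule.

Column x_1 entries and ratios — s_1: 0 ≤ 0, skip; s_2: 11/4 = 11/4; s_3: 5/1 = 5.
Smallest ratio is 11/4 in the row of s_2, so s_2 leaves.

s_2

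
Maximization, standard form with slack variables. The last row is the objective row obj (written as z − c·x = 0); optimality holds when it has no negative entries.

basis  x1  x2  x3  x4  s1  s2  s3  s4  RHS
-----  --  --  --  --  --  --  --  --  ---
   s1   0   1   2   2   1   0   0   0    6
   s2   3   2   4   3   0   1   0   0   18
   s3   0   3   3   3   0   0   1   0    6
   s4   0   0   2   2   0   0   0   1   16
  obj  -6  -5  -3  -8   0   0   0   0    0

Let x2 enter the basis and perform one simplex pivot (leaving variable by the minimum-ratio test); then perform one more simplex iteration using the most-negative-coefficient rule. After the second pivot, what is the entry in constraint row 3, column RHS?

Ratio test on column x2 — row 1: 6/1 = 6; row 2: 18/2 = 9; row 3: 6/3 = 2; row 4: entry 0 ≤ 0. Minimum is 2 at row 3 (s3 leaves); pivot element 3.
Divide row 3 by 3; eliminate column x2 from the other rows.
Second iteration: most negative obj-row entry is -6 in column x1, so x1 enters.
Ratio test on column x1 — row 1: entry 0 ≤ 0; row 2: 14/3 = 14/3; row 3: entry 0 ≤ 0; row 4: entry 0 ≤ 0. Minimum is 14/3 at row 2 (s2 leaves); pivot element 3.
Divide row 2 by 3; eliminate column x1 from the other rows.
After both pivots, the entry at constraint row 3, column RHS is 2.

2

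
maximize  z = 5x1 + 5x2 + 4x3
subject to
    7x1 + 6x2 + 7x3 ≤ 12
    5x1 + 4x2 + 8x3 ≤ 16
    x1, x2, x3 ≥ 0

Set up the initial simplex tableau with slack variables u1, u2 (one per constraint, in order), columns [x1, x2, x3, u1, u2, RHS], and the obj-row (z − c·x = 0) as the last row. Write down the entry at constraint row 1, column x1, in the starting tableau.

7

Constraint 1 has coefficient 7 on x1.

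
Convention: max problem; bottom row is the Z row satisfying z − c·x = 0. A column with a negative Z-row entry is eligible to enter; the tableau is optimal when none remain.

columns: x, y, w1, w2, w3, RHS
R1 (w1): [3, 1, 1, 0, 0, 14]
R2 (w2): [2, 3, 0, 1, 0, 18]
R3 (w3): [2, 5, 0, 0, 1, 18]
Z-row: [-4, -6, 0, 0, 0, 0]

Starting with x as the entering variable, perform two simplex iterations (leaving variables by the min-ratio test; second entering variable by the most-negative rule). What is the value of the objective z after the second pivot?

28

Ratio test on column x — row 1: 14/3 = 14/3; row 2: 18/2 = 9; row 3: 18/2 = 9. Minimum is 14/3 at row 1 (w1 leaves); pivot element 3.
Pivot on row 1; the Z-row RHS becomes 0 − (-4)·(14/3) = 56/3.
Next entering variable (most negative Z-row entry -14/3): y.
Ratio test on column y — row 1: (14/3)/(1/3) = 14; row 2: (26/3)/(7/3) = 26/7; row 3: (26/3)/(13/3) = 2. Minimum is 2 at row 3 (w3 leaves); pivot element 13/3.
After the second pivot the Z-row RHS is 56/3 − (-14/3)·2 = 28.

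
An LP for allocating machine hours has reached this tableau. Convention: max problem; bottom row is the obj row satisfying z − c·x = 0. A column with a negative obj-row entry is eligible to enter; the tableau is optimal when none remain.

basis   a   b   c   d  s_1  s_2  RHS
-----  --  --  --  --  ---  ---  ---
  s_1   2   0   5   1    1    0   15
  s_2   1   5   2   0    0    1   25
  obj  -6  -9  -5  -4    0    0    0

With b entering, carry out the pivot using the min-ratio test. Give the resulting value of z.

Ratio test on column b — row 1: entry 0 ≤ 0; row 2: 25/5 = 5. Minimum is 5 at row 2 (s_2 leaves); pivot element 5.
Pivot on row 2; the obj-row RHS becomes 0 − (-9)·5 = 45.

45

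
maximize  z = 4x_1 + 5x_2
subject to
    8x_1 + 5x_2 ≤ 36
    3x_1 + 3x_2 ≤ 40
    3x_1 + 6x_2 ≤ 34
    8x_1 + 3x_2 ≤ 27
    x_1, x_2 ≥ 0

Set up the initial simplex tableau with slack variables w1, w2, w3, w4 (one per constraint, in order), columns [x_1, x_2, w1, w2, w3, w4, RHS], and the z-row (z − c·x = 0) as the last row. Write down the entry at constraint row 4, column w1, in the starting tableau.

0

Slack w1 belongs to constraint 1; its column is the unit vector e_1, so the entry in row 4 is 0.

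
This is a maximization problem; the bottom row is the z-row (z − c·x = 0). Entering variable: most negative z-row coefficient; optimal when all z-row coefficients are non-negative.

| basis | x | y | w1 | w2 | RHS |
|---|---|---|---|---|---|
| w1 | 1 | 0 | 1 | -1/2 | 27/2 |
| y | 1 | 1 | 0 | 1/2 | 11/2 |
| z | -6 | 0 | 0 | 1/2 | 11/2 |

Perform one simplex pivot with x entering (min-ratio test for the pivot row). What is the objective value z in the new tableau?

77/2

Ratio test on column x — row 1: (27/2)/1 = 27/2; row 2: (11/2)/1 = 11/2. Minimum is 11/2 at row 2 (y leaves); pivot element 1.
Pivot on row 2; the z-row RHS becomes 11/2 − (-6)·(11/2) = 77/2.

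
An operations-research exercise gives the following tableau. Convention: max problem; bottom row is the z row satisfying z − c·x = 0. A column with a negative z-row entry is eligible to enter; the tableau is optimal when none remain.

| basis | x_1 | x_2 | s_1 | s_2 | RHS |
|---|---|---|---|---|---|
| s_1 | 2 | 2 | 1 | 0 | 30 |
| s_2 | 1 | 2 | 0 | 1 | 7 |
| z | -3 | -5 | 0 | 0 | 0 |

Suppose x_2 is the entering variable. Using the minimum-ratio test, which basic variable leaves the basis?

Column x_2 entries and ratios — s_1: 30/2 = 15; s_2: 7/2 = 7/2.
Smallest ratio is 7/2 in the row of s_2, so s_2 leaves.

s_2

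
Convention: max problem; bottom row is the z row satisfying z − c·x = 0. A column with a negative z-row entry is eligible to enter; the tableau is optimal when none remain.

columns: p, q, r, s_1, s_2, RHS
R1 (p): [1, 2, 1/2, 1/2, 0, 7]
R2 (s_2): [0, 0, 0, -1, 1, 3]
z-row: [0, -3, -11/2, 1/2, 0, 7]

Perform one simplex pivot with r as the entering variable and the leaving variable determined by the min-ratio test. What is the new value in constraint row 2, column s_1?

-1

Ratio test on column r — row 1: 7/(1/2) = 14; row 2: entry 0 ≤ 0. Minimum is 14 at row 1 (p leaves); pivot element 1/2.
Divide row 1 by 1/2; eliminate column r from the other rows.
Row 2 update in column s_1: -1 − 0·1 = -1.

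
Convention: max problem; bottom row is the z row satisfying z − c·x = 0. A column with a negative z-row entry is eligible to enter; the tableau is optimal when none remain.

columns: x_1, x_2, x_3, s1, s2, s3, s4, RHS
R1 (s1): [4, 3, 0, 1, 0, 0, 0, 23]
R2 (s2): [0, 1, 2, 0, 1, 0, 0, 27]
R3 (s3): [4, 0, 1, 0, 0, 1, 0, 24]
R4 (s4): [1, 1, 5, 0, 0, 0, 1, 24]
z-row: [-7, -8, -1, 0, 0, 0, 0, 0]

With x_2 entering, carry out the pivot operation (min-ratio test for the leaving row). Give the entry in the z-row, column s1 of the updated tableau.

8/3

Ratio test on column x_2 — row 1: 23/3 = 23/3; row 2: 27/1 = 27; row 3: entry 0 ≤ 0; row 4: 24/1 = 24. Minimum is 23/3 at row 1 (s1 leaves); pivot element 3.
Divide row 1 by 3; eliminate column x_2 from the other rows.
z-row update in column s1: 0 − (-8)·(1/3) = 8/3.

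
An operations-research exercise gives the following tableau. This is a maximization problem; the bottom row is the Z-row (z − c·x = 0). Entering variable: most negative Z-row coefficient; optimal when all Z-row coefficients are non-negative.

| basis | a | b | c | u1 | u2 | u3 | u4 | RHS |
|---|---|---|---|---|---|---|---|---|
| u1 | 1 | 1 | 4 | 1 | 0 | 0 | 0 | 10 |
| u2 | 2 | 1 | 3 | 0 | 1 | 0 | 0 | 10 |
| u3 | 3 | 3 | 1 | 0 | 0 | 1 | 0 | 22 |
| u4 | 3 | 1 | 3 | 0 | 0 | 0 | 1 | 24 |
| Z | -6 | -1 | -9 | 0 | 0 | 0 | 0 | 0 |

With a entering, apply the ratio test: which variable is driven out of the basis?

u2

Column a entries and ratios — u1: 10/1 = 10; u2: 10/2 = 5; u3: 22/3 = 22/3; u4: 24/3 = 8.
Smallest ratio is 5 in the row of u2, so u2 leaves.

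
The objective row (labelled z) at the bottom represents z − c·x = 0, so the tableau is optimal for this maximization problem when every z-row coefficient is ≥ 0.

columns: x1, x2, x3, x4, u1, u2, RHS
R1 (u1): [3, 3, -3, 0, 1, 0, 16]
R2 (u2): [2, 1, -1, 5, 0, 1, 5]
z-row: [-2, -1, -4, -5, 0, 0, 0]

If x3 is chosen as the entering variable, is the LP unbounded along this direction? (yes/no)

yes

Every constraint-row entry in column x3 is ≤ 0, so increasing x3 is unbounded.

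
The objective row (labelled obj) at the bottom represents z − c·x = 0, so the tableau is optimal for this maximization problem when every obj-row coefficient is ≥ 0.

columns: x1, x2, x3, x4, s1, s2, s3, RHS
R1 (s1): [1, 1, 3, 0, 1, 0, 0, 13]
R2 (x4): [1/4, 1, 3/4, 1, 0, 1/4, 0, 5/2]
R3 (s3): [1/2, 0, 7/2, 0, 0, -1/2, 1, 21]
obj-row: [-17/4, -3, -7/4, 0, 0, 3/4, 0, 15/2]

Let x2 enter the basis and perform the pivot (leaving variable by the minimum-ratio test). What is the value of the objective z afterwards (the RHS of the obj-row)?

15

Ratio test on column x2 — row 1: 13/1 = 13; row 2: (5/2)/1 = 5/2; row 3: entry 0 ≤ 0. Minimum is 5/2 at row 2 (x4 leaves); pivot element 1.
Pivot on row 2; the obj-row RHS becomes 15/2 − (-3)·(5/2) = 15.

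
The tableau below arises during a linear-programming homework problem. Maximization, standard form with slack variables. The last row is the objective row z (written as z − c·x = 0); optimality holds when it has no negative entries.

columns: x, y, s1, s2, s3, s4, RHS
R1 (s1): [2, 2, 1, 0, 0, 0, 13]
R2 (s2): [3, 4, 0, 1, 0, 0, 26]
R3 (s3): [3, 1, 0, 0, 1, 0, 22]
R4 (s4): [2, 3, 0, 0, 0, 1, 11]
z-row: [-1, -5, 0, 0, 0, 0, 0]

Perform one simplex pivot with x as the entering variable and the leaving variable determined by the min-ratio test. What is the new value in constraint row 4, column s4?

1/2

Ratio test on column x — row 1: 13/2 = 13/2; row 2: 26/3 = 26/3; row 3: 22/3 = 22/3; row 4: 11/2 = 11/2. Minimum is 11/2 at row 4 (s4 leaves); pivot element 2.
Divide row 4 by 2; eliminate column x from the other rows.
In the new row 4, the s4 entry is the old entry divided by the pivot: 1/2 = 1/2.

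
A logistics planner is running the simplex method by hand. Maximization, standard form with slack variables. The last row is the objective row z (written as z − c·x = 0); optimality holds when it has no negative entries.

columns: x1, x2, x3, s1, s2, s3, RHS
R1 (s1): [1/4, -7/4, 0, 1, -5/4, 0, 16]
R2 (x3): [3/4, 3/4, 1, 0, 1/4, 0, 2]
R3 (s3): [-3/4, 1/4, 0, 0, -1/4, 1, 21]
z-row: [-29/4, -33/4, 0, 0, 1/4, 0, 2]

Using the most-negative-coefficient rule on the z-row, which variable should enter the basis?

x2

Negative z-row entries: x1: -29/4, x2: -33/4.
The most negative is -33/4 in column x2, so x2 enters.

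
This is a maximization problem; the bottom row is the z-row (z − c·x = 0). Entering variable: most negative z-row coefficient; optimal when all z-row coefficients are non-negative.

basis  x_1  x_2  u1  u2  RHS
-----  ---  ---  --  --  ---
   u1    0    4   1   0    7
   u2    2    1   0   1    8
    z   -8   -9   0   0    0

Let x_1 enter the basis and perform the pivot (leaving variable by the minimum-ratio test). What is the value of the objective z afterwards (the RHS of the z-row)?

Ratio test on column x_1 — row 1: entry 0 ≤ 0; row 2: 8/2 = 4. Minimum is 4 at row 2 (u2 leaves); pivot element 2.
Pivot on row 2; the z-row RHS becomes 0 − (-8)·4 = 32.

32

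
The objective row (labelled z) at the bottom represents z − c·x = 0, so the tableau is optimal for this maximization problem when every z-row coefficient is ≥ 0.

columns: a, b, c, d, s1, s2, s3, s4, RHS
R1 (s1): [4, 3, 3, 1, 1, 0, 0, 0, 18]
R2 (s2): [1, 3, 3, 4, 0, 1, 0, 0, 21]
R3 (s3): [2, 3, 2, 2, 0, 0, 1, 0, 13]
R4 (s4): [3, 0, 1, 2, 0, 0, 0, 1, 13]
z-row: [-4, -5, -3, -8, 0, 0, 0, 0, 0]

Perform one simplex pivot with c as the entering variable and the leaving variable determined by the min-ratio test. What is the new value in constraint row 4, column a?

5/3

Ratio test on column c — row 1: 18/3 = 6; row 2: 21/3 = 7; row 3: 13/2 = 13/2; row 4: 13/1 = 13. Minimum is 6 at row 1 (s1 leaves); pivot element 3.
Divide row 1 by 3; eliminate column c from the other rows.
Row 4 update in column a: 3 − 1·(4/3) = 5/3.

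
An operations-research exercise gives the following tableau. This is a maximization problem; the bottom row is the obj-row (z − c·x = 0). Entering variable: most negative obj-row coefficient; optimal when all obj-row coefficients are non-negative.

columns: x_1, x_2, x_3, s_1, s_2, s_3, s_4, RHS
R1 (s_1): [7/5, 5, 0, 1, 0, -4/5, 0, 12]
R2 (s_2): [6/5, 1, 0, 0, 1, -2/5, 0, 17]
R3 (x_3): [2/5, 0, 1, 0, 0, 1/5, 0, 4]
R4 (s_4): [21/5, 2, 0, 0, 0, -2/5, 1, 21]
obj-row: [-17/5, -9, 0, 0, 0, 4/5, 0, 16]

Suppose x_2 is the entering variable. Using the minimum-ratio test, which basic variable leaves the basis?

Column x_2 entries and ratios — s_1: 12/5 = 12/5; s_2: 17/1 = 17; x_3: 0 ≤ 0, skip; s_4: 21/2 = 21/2.
Smallest ratio is 12/5 in the row of s_1, so s_1 leaves.

s_1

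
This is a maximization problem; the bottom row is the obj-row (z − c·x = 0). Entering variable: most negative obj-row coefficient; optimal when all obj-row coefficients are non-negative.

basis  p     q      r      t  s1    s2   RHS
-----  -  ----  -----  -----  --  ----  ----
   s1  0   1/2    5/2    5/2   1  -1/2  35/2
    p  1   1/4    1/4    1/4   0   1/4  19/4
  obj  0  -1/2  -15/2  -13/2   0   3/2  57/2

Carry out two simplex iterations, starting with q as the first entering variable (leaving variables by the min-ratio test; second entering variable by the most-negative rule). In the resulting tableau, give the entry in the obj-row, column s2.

-3/2

Ratio test on column q — row 1: (35/2)/(1/2) = 35; row 2: (19/4)/(1/4) = 19. Minimum is 19 at row 2 (p leaves); pivot element 1/4.
Divide row 2 by 1/4; eliminate column q from the other rows.
Second iteration: most negative obj-row entry is -7 in column r, so r enters.
Ratio test on column r — row 1: 8/2 = 4; row 2: 19/1 = 19. Minimum is 4 at row 1 (s1 leaves); pivot element 2.
Divide row 1 by 2; eliminate column r from the other rows.
After both pivots, the entry at the obj-row, column s2 is -3/2.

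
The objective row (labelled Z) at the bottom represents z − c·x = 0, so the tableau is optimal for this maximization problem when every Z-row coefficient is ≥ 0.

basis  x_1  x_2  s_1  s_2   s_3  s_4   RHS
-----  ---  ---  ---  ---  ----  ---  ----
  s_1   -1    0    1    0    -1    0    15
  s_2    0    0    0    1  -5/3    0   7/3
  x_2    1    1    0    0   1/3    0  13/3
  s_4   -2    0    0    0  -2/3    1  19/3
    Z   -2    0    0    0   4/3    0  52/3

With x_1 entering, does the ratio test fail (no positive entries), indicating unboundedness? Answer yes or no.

Column x_1 has positive entries in row(s) 3, so the ratio test bounds it — not unbounded.

no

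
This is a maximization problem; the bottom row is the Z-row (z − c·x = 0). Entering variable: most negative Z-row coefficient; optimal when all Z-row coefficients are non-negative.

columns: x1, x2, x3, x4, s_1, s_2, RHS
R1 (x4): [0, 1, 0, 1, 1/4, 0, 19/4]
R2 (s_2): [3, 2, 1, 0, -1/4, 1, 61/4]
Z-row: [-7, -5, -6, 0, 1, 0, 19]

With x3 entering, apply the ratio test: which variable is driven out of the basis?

s_2

Column x3 entries and ratios — x4: 0 ≤ 0, skip; s_2: (61/4)/1 = 61/4.
Smallest ratio is 61/4 in the row of s_2, so s_2 leaves.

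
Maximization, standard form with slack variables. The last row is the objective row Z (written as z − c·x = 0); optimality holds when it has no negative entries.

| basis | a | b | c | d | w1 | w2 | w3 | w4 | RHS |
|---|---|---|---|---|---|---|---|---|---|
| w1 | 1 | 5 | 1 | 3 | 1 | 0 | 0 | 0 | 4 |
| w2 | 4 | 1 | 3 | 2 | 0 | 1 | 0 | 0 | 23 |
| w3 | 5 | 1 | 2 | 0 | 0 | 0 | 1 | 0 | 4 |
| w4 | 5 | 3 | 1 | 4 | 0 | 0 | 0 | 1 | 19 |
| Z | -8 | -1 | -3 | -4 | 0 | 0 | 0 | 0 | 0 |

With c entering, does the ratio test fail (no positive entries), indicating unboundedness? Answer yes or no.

no

Column c has positive entries in row(s) 1, 2, 3, 4, so the ratio test bounds it — not unbounded.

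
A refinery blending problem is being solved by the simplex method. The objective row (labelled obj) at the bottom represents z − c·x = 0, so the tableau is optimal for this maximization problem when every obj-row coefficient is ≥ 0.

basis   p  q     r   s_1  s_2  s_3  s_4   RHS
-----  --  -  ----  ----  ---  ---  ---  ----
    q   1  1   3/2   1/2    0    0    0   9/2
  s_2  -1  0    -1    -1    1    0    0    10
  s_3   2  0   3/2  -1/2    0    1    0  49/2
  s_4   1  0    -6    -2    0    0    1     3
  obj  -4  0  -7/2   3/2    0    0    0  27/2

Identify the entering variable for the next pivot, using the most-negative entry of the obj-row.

p

Negative obj-row entries: p: -4, r: -7/2.
The most negative is -4 in column p, so p enters.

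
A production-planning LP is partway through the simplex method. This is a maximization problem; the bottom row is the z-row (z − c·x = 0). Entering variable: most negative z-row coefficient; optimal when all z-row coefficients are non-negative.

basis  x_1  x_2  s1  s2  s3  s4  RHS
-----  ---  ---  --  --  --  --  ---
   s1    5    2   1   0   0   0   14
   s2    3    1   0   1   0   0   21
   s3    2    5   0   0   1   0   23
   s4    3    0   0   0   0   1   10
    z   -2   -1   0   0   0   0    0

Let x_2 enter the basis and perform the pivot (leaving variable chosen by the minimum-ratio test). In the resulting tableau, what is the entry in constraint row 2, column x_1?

Ratio test on column x_2 — row 1: 14/2 = 7; row 2: 21/1 = 21; row 3: 23/5 = 23/5; row 4: entry 0 ≤ 0. Minimum is 23/5 at row 3 (s3 leaves); pivot element 5.
Divide row 3 by 5; eliminate column x_2 from the other rows.
Row 2 update in column x_1: 3 − 1·(2/5) = 13/5.

13/5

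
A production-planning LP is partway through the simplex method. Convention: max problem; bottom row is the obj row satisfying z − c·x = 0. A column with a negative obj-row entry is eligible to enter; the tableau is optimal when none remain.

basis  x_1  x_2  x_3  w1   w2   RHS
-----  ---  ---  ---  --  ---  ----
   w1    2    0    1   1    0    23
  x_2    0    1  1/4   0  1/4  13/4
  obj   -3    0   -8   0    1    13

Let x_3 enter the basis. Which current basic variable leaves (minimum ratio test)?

Column x_3 entries and ratios — w1: 23/1 = 23; x_2: (13/4)/(1/4) = 13.
Smallest ratio is 13 in the row of x_2, so x_2 leaves.

x_2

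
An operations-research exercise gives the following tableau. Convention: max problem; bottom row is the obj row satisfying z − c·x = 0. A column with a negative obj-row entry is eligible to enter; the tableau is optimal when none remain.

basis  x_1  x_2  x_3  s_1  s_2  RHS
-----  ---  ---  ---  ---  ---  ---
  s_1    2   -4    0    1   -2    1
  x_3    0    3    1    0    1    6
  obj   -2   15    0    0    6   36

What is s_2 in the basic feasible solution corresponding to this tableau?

0

s_2 is not in the basis, so in the current basic feasible solution s_2 = 0.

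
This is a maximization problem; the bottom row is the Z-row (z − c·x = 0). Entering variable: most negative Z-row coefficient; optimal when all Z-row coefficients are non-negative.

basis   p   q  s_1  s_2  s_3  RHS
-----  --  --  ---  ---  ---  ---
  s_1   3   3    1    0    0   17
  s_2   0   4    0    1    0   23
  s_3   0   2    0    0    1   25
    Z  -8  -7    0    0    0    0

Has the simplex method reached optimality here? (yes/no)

The Z-row has a negative entry -8 in column p, so it is not optimal.

no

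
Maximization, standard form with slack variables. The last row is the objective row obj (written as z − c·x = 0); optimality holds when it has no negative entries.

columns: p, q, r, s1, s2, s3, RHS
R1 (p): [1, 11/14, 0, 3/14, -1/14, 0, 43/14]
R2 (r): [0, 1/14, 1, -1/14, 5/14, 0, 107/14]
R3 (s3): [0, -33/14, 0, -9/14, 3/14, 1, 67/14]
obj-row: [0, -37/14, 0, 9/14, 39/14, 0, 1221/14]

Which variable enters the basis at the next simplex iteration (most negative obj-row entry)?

q

Negative obj-row entries: q: -37/14.
The most negative is -37/14 in column q, so q enters.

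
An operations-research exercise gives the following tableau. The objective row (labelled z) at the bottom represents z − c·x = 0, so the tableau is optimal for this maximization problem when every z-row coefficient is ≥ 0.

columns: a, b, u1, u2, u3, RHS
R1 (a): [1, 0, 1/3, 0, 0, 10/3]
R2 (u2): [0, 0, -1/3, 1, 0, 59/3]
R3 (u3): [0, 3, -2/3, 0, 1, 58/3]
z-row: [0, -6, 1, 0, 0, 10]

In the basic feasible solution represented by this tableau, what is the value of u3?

58/3

u3 is basic (row 3); its value is the RHS of that row, 58/3.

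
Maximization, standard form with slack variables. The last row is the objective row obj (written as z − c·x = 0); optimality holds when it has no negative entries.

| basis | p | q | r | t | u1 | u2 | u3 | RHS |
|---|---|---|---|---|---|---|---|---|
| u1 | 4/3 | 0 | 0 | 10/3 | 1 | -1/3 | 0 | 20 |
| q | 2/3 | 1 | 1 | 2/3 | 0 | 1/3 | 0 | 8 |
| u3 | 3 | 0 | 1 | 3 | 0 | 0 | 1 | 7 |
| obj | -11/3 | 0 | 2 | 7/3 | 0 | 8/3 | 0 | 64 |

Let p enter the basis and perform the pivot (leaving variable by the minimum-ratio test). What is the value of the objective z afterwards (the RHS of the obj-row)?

653/9

Ratio test on column p — row 1: 20/(4/3) = 15; row 2: 8/(2/3) = 12; row 3: 7/3 = 7/3. Minimum is 7/3 at row 3 (u3 leaves); pivot element 3.
Pivot on row 3; the obj-row RHS becomes 64 − (-11/3)·(7/3) = 653/9.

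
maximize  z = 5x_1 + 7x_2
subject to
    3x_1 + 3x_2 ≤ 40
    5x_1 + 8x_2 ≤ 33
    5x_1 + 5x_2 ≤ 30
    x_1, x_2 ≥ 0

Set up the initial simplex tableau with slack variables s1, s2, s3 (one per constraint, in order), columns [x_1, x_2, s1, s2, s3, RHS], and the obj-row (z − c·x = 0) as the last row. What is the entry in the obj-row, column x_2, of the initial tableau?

-7

The obj-row carries the negated objective coefficients: the x_2 entry is -7.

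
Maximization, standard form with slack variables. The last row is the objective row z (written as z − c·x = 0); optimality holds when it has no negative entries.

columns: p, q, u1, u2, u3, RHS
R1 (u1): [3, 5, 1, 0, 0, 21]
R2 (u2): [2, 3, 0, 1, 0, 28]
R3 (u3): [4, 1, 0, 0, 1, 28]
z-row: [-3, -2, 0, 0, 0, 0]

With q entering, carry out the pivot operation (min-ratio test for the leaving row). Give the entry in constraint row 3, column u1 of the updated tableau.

-1/5

Ratio test on column q — row 1: 21/5 = 21/5; row 2: 28/3 = 28/3; row 3: 28/1 = 28. Minimum is 21/5 at row 1 (u1 leaves); pivot element 5.
Divide row 1 by 5; eliminate column q from the other rows.
Row 3 update in column u1: 0 − 1·(1/5) = -1/5.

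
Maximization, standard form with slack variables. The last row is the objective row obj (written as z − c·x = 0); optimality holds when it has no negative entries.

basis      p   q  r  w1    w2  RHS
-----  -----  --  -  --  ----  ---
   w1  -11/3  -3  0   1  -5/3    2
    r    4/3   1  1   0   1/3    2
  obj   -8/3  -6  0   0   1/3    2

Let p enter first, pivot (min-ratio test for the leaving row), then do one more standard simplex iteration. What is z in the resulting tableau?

Ratio test on column p — row 1: entry -11/3 ≤ 0; row 2: 2/(4/3) = 3/2. Minimum is 3/2 at row 2 (r leaves); pivot element 4/3.
Pivot on row 2; the obj-row RHS becomes 2 − (-8/3)·(3/2) = 6.
Next entering variable (most negative obj-row entry -4): q.
Ratio test on column q — row 1: entry -1/4 ≤ 0; row 2: (3/2)/(3/4) = 2. Minimum is 2 at row 2 (p leaves); pivot element 3/4.
After the second pivot the obj-row RHS is 6 − (-4)·2 = 14.

14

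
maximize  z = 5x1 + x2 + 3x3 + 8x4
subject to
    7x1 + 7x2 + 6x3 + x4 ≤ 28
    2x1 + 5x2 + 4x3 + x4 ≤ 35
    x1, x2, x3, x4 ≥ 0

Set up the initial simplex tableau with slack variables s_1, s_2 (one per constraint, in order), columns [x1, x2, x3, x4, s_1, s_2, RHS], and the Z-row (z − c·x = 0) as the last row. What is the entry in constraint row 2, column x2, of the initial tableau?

Constraint 2 has coefficient 5 on x2.

5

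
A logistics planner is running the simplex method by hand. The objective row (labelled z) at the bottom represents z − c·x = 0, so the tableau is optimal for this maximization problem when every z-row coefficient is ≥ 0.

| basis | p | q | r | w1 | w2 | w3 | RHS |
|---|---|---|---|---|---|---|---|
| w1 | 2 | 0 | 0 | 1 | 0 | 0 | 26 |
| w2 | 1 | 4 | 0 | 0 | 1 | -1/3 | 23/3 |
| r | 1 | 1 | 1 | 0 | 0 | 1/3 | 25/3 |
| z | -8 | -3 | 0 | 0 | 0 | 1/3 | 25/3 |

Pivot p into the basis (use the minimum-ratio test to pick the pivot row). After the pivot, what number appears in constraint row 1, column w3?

Ratio test on column p — row 1: 26/2 = 13; row 2: (23/3)/1 = 23/3; row 3: (25/3)/1 = 25/3. Minimum is 23/3 at row 2 (w2 leaves); pivot element 1.
Divide row 2 by 1; eliminate column p from the other rows.
Row 1 update in column w3: 0 − 2·(-1/3) = 2/3.

2/3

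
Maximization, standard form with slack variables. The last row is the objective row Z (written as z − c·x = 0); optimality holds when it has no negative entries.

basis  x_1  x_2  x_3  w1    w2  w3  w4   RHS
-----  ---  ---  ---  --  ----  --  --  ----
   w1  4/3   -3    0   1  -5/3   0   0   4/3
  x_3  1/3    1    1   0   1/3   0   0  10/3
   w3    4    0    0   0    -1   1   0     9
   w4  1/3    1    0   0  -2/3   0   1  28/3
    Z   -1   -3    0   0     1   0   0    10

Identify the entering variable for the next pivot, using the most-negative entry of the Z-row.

Negative Z-row entries: x_1: -1, x_2: -3.
The most negative is -3 in column x_2, so x_2 enters.

x_2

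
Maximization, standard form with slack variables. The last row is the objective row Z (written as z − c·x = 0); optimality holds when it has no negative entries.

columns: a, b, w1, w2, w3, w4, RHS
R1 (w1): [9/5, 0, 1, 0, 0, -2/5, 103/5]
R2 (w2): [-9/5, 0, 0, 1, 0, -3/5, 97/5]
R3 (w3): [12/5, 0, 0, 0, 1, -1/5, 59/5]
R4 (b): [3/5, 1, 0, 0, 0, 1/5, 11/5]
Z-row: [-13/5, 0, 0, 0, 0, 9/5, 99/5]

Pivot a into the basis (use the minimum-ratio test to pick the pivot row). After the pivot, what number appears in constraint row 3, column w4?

-1

Ratio test on column a — row 1: (103/5)/(9/5) = 103/9; row 2: entry -9/5 ≤ 0; row 3: (59/5)/(12/5) = 59/12; row 4: (11/5)/(3/5) = 11/3. Minimum is 11/3 at row 4 (b leaves); pivot element 3/5.
Divide row 4 by 3/5; eliminate column a from the other rows.
Row 3 update in column w4: -1/5 − (12/5)·(1/3) = -1.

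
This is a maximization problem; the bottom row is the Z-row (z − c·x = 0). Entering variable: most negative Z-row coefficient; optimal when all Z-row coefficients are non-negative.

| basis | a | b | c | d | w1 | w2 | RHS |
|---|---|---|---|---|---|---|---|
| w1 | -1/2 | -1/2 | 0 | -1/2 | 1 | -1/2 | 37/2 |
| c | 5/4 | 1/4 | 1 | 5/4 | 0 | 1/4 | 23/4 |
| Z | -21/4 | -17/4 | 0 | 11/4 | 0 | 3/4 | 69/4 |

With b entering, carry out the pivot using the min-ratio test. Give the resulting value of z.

115

Ratio test on column b — row 1: entry -1/2 ≤ 0; row 2: (23/4)/(1/4) = 23. Minimum is 23 at row 2 (c leaves); pivot element 1/4.
Pivot on row 2; the Z-row RHS becomes 69/4 − (-17/4)·23 = 115.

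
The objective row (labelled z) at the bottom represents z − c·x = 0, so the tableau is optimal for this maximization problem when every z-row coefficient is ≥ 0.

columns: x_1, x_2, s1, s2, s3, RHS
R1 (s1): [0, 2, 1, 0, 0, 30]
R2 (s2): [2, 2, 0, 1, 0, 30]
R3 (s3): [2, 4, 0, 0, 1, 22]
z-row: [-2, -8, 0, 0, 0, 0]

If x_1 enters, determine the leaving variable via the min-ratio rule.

s3

Column x_1 entries and ratios — s1: 0 ≤ 0, skip; s2: 30/2 = 15; s3: 22/2 = 11.
Smallest ratio is 11 in the row of s3, so s3 leaves.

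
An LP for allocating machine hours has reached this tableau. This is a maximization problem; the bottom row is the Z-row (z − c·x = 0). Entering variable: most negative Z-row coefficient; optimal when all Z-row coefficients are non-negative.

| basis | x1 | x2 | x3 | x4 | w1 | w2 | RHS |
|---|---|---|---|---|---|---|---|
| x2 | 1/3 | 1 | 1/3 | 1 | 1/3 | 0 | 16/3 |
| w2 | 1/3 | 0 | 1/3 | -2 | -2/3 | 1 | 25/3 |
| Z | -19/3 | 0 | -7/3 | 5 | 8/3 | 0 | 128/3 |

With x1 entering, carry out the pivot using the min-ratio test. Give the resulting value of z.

Ratio test on column x1 — row 1: (16/3)/(1/3) = 16; row 2: (25/3)/(1/3) = 25. Minimum is 16 at row 1 (x2 leaves); pivot element 1/3.
Pivot on row 1; the Z-row RHS becomes 128/3 − (-19/3)·16 = 144.

144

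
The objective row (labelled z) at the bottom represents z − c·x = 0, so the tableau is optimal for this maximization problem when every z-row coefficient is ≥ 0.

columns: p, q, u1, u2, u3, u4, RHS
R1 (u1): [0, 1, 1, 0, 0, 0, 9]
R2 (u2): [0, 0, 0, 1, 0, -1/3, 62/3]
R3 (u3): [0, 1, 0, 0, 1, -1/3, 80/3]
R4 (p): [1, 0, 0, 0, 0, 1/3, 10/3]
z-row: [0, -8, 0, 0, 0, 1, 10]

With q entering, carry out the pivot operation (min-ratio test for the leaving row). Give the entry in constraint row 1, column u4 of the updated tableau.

Ratio test on column q — row 1: 9/1 = 9; row 2: entry 0 ≤ 0; row 3: (80/3)/1 = 80/3; row 4: entry 0 ≤ 0. Minimum is 9 at row 1 (u1 leaves); pivot element 1.
Divide row 1 by 1; eliminate column q from the other rows.
In the new row 1, the u4 entry is the old entry divided by the pivot: 0/1 = 0.

0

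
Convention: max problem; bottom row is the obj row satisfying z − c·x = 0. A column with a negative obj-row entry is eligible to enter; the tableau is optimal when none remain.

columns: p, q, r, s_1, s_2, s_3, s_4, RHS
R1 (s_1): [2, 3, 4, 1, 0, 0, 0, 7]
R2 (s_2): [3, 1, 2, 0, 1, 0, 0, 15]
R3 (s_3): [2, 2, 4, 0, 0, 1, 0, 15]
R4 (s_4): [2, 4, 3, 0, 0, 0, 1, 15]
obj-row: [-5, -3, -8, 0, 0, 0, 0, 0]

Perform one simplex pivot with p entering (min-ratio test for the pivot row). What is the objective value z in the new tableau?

35/2

Ratio test on column p — row 1: 7/2 = 7/2; row 2: 15/3 = 5; row 3: 15/2 = 15/2; row 4: 15/2 = 15/2. Minimum is 7/2 at row 1 (s_1 leaves); pivot element 2.
Pivot on row 1; the obj-row RHS becomes 0 − (-5)·(7/2) = 35/2.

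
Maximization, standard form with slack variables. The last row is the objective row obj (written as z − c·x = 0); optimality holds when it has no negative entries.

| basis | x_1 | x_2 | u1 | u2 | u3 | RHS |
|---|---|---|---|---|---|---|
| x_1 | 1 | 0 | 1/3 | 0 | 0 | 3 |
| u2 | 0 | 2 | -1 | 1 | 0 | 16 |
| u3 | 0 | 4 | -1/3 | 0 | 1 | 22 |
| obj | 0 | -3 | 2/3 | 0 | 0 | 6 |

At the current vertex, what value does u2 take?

u2 is basic (row 2); its value is the RHS of that row, 16.

16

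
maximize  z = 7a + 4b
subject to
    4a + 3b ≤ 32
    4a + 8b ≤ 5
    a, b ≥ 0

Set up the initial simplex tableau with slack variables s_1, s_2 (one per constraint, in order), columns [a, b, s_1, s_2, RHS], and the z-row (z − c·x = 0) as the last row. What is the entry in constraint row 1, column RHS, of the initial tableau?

32

The RHS of constraint 1 is b_1 = 32.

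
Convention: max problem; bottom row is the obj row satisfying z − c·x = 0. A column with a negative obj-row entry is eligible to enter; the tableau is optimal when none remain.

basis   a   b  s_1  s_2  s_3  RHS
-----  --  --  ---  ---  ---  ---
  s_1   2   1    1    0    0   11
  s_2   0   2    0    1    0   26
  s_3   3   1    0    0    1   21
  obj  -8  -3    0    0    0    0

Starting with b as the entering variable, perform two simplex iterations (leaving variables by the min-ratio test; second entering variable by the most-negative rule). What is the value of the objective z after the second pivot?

44

Ratio test on column b — row 1: 11/1 = 11; row 2: 26/2 = 13; row 3: 21/1 = 21. Minimum is 11 at row 1 (s_1 leaves); pivot element 1.
Pivot on row 1; the obj-row RHS becomes 0 − (-3)·11 = 33.
Next entering variable (most negative obj-row entry -2): a.
Ratio test on column a — row 1: 11/2 = 11/2; row 2: entry -4 ≤ 0; row 3: 10/1 = 10. Minimum is 11/2 at row 1 (b leaves); pivot element 2.
After the second pivot the obj-row RHS is 33 − (-2)·(11/2) = 44.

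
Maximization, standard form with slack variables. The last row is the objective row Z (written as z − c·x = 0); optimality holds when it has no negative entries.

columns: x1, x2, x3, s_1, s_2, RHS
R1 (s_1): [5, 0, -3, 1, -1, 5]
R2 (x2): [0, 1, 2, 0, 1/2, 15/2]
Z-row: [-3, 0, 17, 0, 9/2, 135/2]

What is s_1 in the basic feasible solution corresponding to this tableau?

5

s_1 is basic (row 1); its value is the RHS of that row, 5.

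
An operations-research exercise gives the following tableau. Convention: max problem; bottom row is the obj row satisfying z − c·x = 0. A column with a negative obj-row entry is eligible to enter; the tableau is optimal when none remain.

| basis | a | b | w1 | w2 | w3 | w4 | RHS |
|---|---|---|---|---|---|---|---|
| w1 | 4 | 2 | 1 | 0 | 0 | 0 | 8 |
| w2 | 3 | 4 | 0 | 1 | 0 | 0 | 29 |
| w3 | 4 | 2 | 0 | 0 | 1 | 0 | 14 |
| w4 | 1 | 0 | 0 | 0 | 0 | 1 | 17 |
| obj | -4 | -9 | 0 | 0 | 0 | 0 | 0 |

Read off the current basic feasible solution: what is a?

a is not in the basis, so in the current basic feasible solution a = 0.

0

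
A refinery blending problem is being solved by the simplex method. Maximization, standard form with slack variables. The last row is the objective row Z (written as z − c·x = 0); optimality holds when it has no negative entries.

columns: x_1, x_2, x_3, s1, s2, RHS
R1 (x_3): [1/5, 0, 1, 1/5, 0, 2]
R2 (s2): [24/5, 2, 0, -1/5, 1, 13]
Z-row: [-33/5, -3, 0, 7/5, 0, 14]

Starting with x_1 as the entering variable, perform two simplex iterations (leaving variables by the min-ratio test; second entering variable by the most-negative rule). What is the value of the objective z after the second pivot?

Ratio test on column x_1 — row 1: 2/(1/5) = 10; row 2: 13/(24/5) = 65/24. Minimum is 65/24 at row 2 (s2 leaves); pivot element 24/5.
Pivot on row 2; the Z-row RHS becomes 14 − (-33/5)·(65/24) = 255/8.
Next entering variable (most negative Z-row entry -1/4): x_2.
Ratio test on column x_2 — row 1: entry -1/12 ≤ 0; row 2: (65/24)/(5/12) = 13/2. Minimum is 13/2 at row 2 (x_1 leaves); pivot element 5/12.
After the second pivot the Z-row RHS is 255/8 − (-1/4)·(13/2) = 67/2.

67/2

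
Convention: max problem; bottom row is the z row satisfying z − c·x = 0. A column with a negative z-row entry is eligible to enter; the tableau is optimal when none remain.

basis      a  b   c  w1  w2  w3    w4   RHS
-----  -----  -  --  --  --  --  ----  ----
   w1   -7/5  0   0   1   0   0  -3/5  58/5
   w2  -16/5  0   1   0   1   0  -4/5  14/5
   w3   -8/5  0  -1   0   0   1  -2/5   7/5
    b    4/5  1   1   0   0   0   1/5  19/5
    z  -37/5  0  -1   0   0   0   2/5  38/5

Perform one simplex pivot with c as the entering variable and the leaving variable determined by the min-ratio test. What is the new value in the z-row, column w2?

1

Ratio test on column c — row 1: entry 0 ≤ 0; row 2: (14/5)/1 = 14/5; row 3: entry -1 ≤ 0; row 4: (19/5)/1 = 19/5. Minimum is 14/5 at row 2 (w2 leaves); pivot element 1.
Divide row 2 by 1; eliminate column c from the other rows.
z-row update in column w2: 0 − (-1)·1 = 1.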